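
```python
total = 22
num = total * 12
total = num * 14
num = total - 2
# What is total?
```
Trace:
  total=22
  total=22, num=264
  total=3696, num=264
  total=3696, num=3694

Final answer: 3696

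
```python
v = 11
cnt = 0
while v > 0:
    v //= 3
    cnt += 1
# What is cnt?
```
Trace:
  v=11
  v=11, cnt=0
  v=3, cnt=1
  v=1, cnt=2
  v=0, cnt=3

Final answer: 3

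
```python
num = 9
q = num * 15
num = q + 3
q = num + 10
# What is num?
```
Trace:
  num=9
  num=9, q=135
  num=138, q=135
  num=138, q=148

Final answer: 138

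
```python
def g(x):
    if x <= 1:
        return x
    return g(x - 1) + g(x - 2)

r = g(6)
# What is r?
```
Call trace (a repeated sub-call is expanded the first time; later identical calls just restate its return value):
g(x=6)
  g(x=5)
    g(x=4)
      g(x=3)
        g(x=2)
          g(x=1)
          -> return 1
          g(x=0)
          -> return 0
        -> return 1
        g(x=1)
        -> return 1
      -> return 2
      g(x=2) -> return 1  (same call as traced above)
    -> return 3
    g(x=3) -> return 2  (same call as traced above)
  -> return 5
  g(x=4) -> return 3  (same call as traced above)
-> return 8

Final answer: 8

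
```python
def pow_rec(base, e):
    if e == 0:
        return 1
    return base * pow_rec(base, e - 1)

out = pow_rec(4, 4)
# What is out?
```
Call trace:
pow_rec(base=4, e=4)
  pow_rec(base=4, e=3)
    pow_rec(base=4, e=2)
      pow_rec(base=4, e=1)
        pow_rec(base=4, e=0)
        -> return 1
      -> return 4
    -> return 16
  -> return 64
-> return 256

Final answer: 256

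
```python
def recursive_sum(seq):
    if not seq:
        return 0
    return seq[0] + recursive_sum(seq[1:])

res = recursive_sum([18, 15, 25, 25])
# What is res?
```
Call trace:
recursive_sum(seq=[18, 15, 25, 25])
  recursive_sum(seq=[15, 25, 25])
    recursive_sum(seq=[25, 25])
      recursive_sum(seq=[25])
        recursive_sum(seq=[])
        -> return 0
      -> return 25
    -> return 50
  -> return 65
-> return 83

Final answer: 83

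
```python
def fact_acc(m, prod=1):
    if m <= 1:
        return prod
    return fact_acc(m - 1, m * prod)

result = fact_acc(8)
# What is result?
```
Call trace:
fact_acc(m=8, prod=1)
  fact_acc(m=7, prod=8)
    fact_acc(m=6, prod=56)
      fact_acc(m=5, prod=336)
        fact_acc(m=4, prod=1680)
          fact_acc(m=3, prod=6720)
            fact_acc(m=2, prod=20160)
              fact_acc(m=1, prod=40320)
              -> return 40320
            -> return 40320
          -> return 40320
        -> return 40320
      -> return 40320
    -> return 40320
  -> return 40320
-> return 40320

Final answer: 40320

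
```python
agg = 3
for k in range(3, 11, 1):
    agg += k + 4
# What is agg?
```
Trace:
  agg=3
  agg=10, k=3
  agg=18, k=4
  agg=27, k=5
  agg=37, k=6
  agg=48, k=7
  agg=60, k=8
  agg=73, k=9
  agg=87, k=10

Final answer: 87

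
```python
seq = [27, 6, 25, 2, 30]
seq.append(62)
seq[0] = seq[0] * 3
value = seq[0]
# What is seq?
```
Trace:
  seq=[27, 6, 25, 2, 30]
  seq=[27, 6, 25, 2, 30, 62]
  seq=[81, 6, 25, 2, 30, 62]
  seq=[81, 6, 25, 2, 30, 62], value=81

Final answer: [81, 6, 25, 2, 30, 62]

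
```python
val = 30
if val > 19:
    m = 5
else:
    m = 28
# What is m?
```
Trace:
  val=30
  val=30, m=5

Final answer: 5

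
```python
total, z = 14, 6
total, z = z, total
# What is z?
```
Trace:
  total=14, z=6
  total=6, z=14

Final answer: 14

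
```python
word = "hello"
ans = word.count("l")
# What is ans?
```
Trace:
  word='hello'
  word='hello', ans=2

Final answer: 2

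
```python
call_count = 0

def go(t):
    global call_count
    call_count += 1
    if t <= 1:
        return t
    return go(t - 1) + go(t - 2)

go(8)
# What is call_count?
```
Call trace (a repeated sub-call is expanded the first time; later identical calls just restate its return value):
go(t=8)
  go(t=7)
    go(t=6)
      go(t=5)
        go(t=4)
          go(t=3)
            go(t=2)
              go(t=1)
              -> return 1
              go(t=0)
              -> return 0
            -> return 1
            go(t=1)
            -> return 1
          -> return 2
          go(t=2) -> return 1  (same call as traced above)
        -> return 3
        go(t=3) -> return 2  (same call as traced above)
      -> return 5
      go(t=4) -> return 3  (same call as traced above)
    -> return 8
    go(t=5) -> return 5  (same call as traced above)
  -> return 13
  go(t=6) -> return 8  (same call as traced above)
-> return 21

call_count is incremented once per call, so count the calls in each subtree. Let C(t) = number of calls made by go(t).
C(0) = C(1) = 1 (base case, no recursion); C(t) = 1 + C(t - 1) + C(t - 2) otherwise.
C(2) = 1 + C(1) + C(0) = 1 + 1 + 1 = 3
C(3) = 1 + C(2) + C(1) = 1 + 3 + 1 = 5
C(4) = 1 + C(3) + C(2) = 1 + 5 + 3 = 9
C(5) = 1 + C(4) + C(3) = 1 + 9 + 5 = 15
C(6) = 1 + C(5) + C(4) = 1 + 15 + 9 = 25
C(7) = 1 + C(6) + C(5) = 1 + 25 + 15 = 41
C(8) = 1 + C(7) + C(6) = 1 + 41 + 25 = 67
call_count = C(8) = 67

Final answer: 67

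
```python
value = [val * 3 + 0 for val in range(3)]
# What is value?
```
Trace:
  val=0
  val=1
  val=2
  value=[0, 3, 6]

Final answer: [0, 3, 6]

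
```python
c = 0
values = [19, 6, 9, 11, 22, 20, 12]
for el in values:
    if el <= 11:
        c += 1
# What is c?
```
Trace:
  c=0
  c=0, el=19
  c=1, el=6
  c=2, el=9
  c=3, el=11
  c=3, el=22
  c=3, el=20
  c=3, el=12

Final answer: 3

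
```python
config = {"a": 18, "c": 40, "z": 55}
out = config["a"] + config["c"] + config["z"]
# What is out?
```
Trace:
  config={'a': 18, 'c': 40, 'z': 55}
  config={'a': 18, 'c': 40, 'z': 55}, out=113

Final answer: 113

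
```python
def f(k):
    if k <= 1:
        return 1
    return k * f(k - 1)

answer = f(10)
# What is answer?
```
Call trace:
f(k=10)
  f(k=9)
    f(k=8)
      f(k=7)
        f(k=6)
          f(k=5)
            f(k=4)
              f(k=3)
                f(k=2)
                  f(k=1)
                  -> return 1
                -> return 2
              -> return 6
            -> return 24
          -> return 120
        -> return 720
      -> return 5040
    -> return 40320
  -> return 362880
-> return 3628800

Final answer: 3628800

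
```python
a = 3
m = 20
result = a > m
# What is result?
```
Trace:
  a=3
  a=3, m=20
  a=3, m=20, result=False

Final answer: False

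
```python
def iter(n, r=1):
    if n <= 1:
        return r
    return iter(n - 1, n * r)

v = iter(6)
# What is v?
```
Call trace:
iter(n=6, r=1)
  iter(n=5, r=6)
    iter(n=4, r=30)
      iter(n=3, r=120)
        iter(n=2, r=360)
          iter(n=1, r=720)
          -> return 720
        -> return 720
      -> return 720
    -> return 720
  -> return 720
-> return 720

Final answer: 720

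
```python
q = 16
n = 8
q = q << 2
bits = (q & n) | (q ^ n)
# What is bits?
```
Trace:
  q=16
  q=16, n=8
  q=64, n=8
  q=64, n=8, bits=72

Final answer: 72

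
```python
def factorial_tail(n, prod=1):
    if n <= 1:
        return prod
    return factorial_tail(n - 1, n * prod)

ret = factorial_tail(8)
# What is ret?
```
Call trace:
factorial_tail(n=8, prod=1)
  factorial_tail(n=7, prod=8)
    factorial_tail(n=6, prod=56)
      factorial_tail(n=5, prod=336)
        factorial_tail(n=4, prod=1680)
          factorial_tail(n=3, prod=6720)
            factorial_tail(n=2, prod=20160)
              factorial_tail(n=1, prod=40320)
              -> return 40320
            -> return 40320
          -> return 40320
        -> return 40320
      -> return 40320
    -> return 40320
  -> return 40320
-> return 40320

Final answer: 40320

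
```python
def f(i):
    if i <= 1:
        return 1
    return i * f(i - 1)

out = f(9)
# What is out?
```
Call trace:
f(i=9)
  f(i=8)
    f(i=7)
      f(i=6)
        f(i=5)
          f(i=4)
            f(i=3)
              f(i=2)
                f(i=1)
                -> return 1
              -> return 2
            -> return 6
          -> return 24
        -> return 120
      -> return 720
    -> return 5040
  -> return 40320
-> return 362880

Final answer: 362880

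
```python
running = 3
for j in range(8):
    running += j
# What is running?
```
Trace:
  running=3
  running=3, j=0
  running=4, j=1
  running=6, j=2
  running=9, j=3
  running=13, j=4
  running=18, j=5
  running=24, j=6
  running=31, j=7

Final answer: 31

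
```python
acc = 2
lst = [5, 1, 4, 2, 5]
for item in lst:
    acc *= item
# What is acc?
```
Trace:
  acc=2
  acc=10, item=5
  acc=10, item=1
  acc=40, item=4
  acc=80, item=2
  acc=400, item=5

Final answer: 400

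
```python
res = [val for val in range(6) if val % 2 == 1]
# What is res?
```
Trace:
  val=0
  val=1
  val=2
  val=3
  val=4
  val=5
  res=[1, 3, 5]

Final answer: [1, 3, 5]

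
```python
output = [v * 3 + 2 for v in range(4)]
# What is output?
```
Trace:
  v=0
  v=1
  v=2
  v=3
  output=[2, 5, 8, 11]

Final answer: [2, 5, 8, 11]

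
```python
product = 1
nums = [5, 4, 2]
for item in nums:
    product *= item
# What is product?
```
Trace:
  product=1
  product=5, item=5
  product=20, item=4
  product=40, item=2

Final answer: 40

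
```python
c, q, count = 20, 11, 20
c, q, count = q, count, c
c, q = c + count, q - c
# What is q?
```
Trace:
  c=20, q=11, count=20
  c=11, q=20, count=20
  c=31, q=9, count=20

Final answer: 9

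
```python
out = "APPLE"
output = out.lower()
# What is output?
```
Trace:
  out='APPLE'
  out='APPLE', output='apple'

Final answer: 'apple'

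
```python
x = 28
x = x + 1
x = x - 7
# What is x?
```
Trace:
  x=28
  x=29
  x=22

Final answer: 22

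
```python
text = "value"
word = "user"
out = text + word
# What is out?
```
Trace:
  text='value'
  text='value', word='user'
  text='value', word='user', out='valueuser'

Final answer: 'valueuser'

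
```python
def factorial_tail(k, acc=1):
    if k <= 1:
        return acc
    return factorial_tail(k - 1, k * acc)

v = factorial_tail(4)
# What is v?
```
Call trace:
factorial_tail(k=4, acc=1)
  factorial_tail(k=3, acc=4)
    factorial_tail(k=2, acc=12)
      factorial_tail(k=1, acc=24)
      -> return 24
    -> return 24
  -> return 24
-> return 24

Final answer: 24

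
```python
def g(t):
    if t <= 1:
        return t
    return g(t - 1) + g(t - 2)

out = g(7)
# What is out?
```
Call trace (a repeated sub-call is expanded the first time; later identical calls just restate its return value):
g(t=7)
  g(t=6)
    g(t=5)
      g(t=4)
        g(t=3)
          g(t=2)
            g(t=1)
            -> return 1
            g(t=0)
            -> return 0
          -> return 1
          g(t=1)
          -> return 1
        -> return 2
        g(t=2) -> return 1  (same call as traced above)
      -> return 3
      g(t=3) -> return 2  (same call as traced above)
    -> return 5
    g(t=4) -> return 3  (same call as traced above)
  -> return 8
  g(t=5) -> return 5  (same call as traced above)
-> return 13

Final answer: 13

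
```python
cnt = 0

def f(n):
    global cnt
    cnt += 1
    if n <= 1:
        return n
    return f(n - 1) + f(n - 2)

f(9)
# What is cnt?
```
Call trace (a repeated sub-call is expanded the first time; later identical calls just restate its return value):
f(n=9)
  f(n=8)
    f(n=7)
      f(n=6)
        f(n=5)
          f(n=4)
            f(n=3)
              f(n=2)
                f(n=1)
                -> return 1
                f(n=0)
                -> return 0
              -> return 1
              f(n=1)
              -> return 1
            -> return 2
            f(n=2) -> return 1  (same call as traced above)
          -> return 3
          f(n=3) -> return 2  (same call as traced above)
        -> return 5
        f(n=4) -> return 3  (same call as traced above)
      -> return 8
      f(n=5) -> return 5  (same call as traced above)
    -> return 13
    f(n=6) -> return 8  (same call as traced above)
  -> return 21
  f(n=7) -> return 13  (same call as traced above)
-> return 34

cnt is incremented once per call, so count the calls in each subtree. Let C(n) = number of calls made by f(n).
C(0) = C(1) = 1 (base case, no recursion); C(n) = 1 + C(n - 1) + C(n - 2) otherwise.
C(2) = 1 + C(1) + C(0) = 1 + 1 + 1 = 3
C(3) = 1 + C(2) + C(1) = 1 + 3 + 1 = 5
C(4) = 1 + C(3) + C(2) = 1 + 5 + 3 = 9
C(5) = 1 + C(4) + C(3) = 1 + 9 + 5 = 15
C(6) = 1 + C(5) + C(4) = 1 + 15 + 9 = 25
C(7) = 1 + C(6) + C(5) = 1 + 25 + 15 = 41
C(8) = 1 + C(7) + C(6) = 1 + 41 + 25 = 67
C(9) = 1 + C(8) + C(7) = 1 + 67 + 41 = 109
cnt = C(9) = 109

Final answer: 109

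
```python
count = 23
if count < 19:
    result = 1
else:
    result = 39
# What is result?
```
Trace:
  count=23
  count=23, result=39

Final answer: 39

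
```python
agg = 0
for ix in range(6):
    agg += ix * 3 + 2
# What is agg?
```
Trace:
  agg=0
  agg=2, ix=0
  agg=7, ix=1
  agg=15, ix=2
  agg=26, ix=3
  agg=40, ix=4
  agg=57, ix=5

Final answer: 57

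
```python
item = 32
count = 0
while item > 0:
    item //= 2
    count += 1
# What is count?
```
Trace:
  item=32
  item=32, count=0
  item=16, count=1
  item=8, count=2
  item=4, count=3
  item=2, count=4
  item=1, count=5
  item=0, count=6

Final answer: 6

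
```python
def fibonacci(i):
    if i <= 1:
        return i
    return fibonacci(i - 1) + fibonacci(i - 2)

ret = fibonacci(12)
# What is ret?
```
Call trace (a repeated sub-call is expanded the first time; later identical calls just restate its return value):
fibonacci(i=12)
  fibonacci(i=11)
    fibonacci(i=10)
      fibonacci(i=9)
        fibonacci(i=8)
          fibonacci(i=7)
            fibonacci(i=6)
              fibonacci(i=5)
                fibonacci(i=4)
                  fibonacci(i=3)
                    fibonacci(i=2)
                      fibonacci(i=1)
                      -> return 1
                      fibonacci(i=0)
                      -> return 0
                    -> return 1
                    fibonacci(i=1)
                    -> return 1
                  -> return 2
                  fibonacci(i=2) -> return 1  (same call as traced above)
                -> return 3
                fibonacci(i=3) -> return 2  (same call as traced above)
              -> return 5
              fibonacci(i=4) -> return 3  (same call as traced above)
            -> return 8
            fibonacci(i=5) -> return 5  (same call as traced above)
          -> return 13
          fibonacci(i=6) -> return 8  (same call as traced above)
        -> return 21
        fibonacci(i=7) -> return 13  (same call as traced above)
      -> return 34
      fibonacci(i=8) -> return 21  (same call as traced above)
    -> return 55
    fibonacci(i=9) -> return 34  (same call as traced above)
  -> return 89
  fibonacci(i=10) -> return 55  (same call as traced above)
-> return 144

Final answer: 144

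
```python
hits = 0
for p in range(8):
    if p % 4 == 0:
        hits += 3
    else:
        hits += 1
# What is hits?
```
Trace:
  hits=0
  hits=3, p=0
  hits=4, p=1
  hits=5, p=2
  hits=6, p=3
  hits=9, p=4
  hits=10, p=5
  hits=11, p=6
  hits=12, p=7

Final answer: 12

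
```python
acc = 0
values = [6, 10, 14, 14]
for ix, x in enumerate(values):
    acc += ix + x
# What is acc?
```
Trace:
  acc=0
  acc=6, ix=0, x=6
  acc=17, ix=1, x=10
  acc=33, ix=2, x=14
  acc=50, ix=3, x=14

Final answer: 50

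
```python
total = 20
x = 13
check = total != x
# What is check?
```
Trace:
  total=20
  total=20, x=13
  total=20, x=13, check=True

Final answer: True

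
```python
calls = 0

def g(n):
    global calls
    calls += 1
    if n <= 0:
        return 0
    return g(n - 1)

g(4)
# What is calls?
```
Call trace:
g(n=4)
  g(n=3)
    g(n=2)
      g(n=1)
        g(n=0)
        -> return 0
      -> return 0
    -> return 0
  -> return 0
-> return 0

calls is incremented once per call. g is entered once for each n = 4, 3, 2, 1, 0 (the n <= 0 call returns without recursing), i.e. 4 + 1 calls.
calls = 5

Final answer: 5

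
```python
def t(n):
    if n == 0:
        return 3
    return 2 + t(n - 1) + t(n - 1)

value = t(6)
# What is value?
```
Call trace (a repeated sub-call is expanded the first time; later identical calls just restate its return value):
t(n=6)
  t(n=5)
    t(n=4)
      t(n=3)
        t(n=2)
          t(n=1)
            t(n=0)
            -> return 3
            t(n=0)
            -> return 3
          -> return 8
          t(n=1) -> return 8  (same call as traced above)
        -> return 18
        t(n=2) -> return 18  (same call as traced above)
      -> return 38
      t(n=3) -> return 38  (same call as traced above)
    -> return 78
    t(n=4) -> return 78  (same call as traced above)
  -> return 158
  t(n=5) -> return 158  (same call as traced above)
-> return 318

Final answer: 318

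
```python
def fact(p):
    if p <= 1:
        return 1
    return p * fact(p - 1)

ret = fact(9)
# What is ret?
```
Call trace:
fact(p=9)
  fact(p=8)
    fact(p=7)
      fact(p=6)
        fact(p=5)
          fact(p=4)
            fact(p=3)
              fact(p=2)
                fact(p=1)
                -> return 1
              -> return 2
            -> return 6
          -> return 24
        -> return 120
      -> return 720
    -> return 5040
  -> return 40320
-> return 362880

Final answer: 362880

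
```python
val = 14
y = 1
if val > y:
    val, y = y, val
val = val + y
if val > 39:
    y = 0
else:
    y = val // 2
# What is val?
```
Trace:
  val=14
  val=14, y=1
  val=1, y=14
  val=15, y=14
  val=15, y=7

Final answer: 15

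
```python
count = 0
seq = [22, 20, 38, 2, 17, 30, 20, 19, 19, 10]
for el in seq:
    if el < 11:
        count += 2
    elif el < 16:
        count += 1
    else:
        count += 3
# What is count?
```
Trace:
  count=0
  count=3, el=22
  count=6, el=20
  count=9, el=38
  count=11, el=2
  count=14, el=17
  count=17, el=30
  count=20, el=20
  count=23, el=19
  count=26, el=19
  count=28, el=10

Final answer: 28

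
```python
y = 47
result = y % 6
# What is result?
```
Trace:
  y=47
  y=47, result=5

Final answer: 5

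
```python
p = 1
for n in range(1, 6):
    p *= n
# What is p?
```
Trace:
  p=1
  p=1, n=1
  p=2, n=2
  p=6, n=3
  p=24, n=4
  p=120, n=5

Final answer: 120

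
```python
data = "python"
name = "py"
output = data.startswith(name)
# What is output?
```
Trace:
  data='python'
  data='python', name='py'
  data='python', name='py', output=True

Final answer: True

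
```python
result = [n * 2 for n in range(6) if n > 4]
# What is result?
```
Trace:
  n=0
  n=1
  n=2
  n=3
  n=4
  n=5
  result=[10]

Final answer: [10]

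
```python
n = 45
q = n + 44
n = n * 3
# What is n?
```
Trace:
  n=45
  n=45, q=89
  n=135, q=89

Final answer: 135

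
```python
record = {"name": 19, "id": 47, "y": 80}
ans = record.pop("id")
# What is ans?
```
Trace:
  record={'name': 19, 'id': 47, 'y': 80}
  record={'name': 19, 'y': 80}, ans=47

Final answer: 47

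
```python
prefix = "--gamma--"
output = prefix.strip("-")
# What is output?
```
Trace:
  prefix='--gamma--'
  prefix='--gamma--', output='gamma'

Final answer: 'gamma'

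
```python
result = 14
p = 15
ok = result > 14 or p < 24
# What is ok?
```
Trace:
  result=14
  result=14, p=15
  result=14, p=15, ok=True

Final answer: True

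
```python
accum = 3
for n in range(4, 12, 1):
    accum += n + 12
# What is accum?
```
Trace:
  accum=3
  accum=19, n=4
  accum=36, n=5
  accum=54, n=6
  accum=73, n=7
  accum=93, n=8
  accum=114, n=9
  accum=136, n=10
  accum=159, n=11

Final answer: 159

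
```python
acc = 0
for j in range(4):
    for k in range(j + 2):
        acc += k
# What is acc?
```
Trace:
  acc=0
  acc=0, j=0, k=0
  acc=1, j=0, k=1
  acc=1, j=1, k=0
  acc=2, j=1, k=1
  acc=4, j=1, k=2
  acc=4, j=2, k=0
  acc=5, j=2, k=1
  acc=7, j=2, k=2
  acc=10, j=2, k=3
  acc=10, j=3, k=0
  acc=11, j=3, k=1
  acc=13, j=3, k=2
  acc=16, j=3, k=3
  acc=20, j=3, k=4

Final answer: 20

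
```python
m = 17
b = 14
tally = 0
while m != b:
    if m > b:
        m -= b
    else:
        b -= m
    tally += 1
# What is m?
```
Trace:
  m=17
  m=17, b=14
  m=17, b=14, tally=0
  m=3, b=14, tally=1
  m=3, b=11, tally=2
  m=3, b=8, tally=3
  m=3, b=5, tally=4
  m=3, b=2, tally=5
  m=1, b=2, tally=6
  m=1, b=1, tally=7

Final answer: 1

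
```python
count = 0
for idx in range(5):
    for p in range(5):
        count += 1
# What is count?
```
Trace:
  count=0
  count=1, idx=0, p=0
  count=2, idx=0, p=1
  count=3, idx=0, p=2
  count=4, idx=0, p=3
  count=5, idx=0, p=4
  count=6, idx=1, p=0
  count=7, idx=1, p=1
  count=8, idx=1, p=2
  count=9, idx=1, p=3
  count=10, idx=1, p=4
  count=11, idx=2, p=0
  count=12, idx=2, p=1
  count=13, idx=2, p=2
  count=14, idx=2, p=3
  count=15, idx=2, p=4
  count=16, idx=3, p=0
  count=17, idx=3, p=1
  count=18, idx=3, p=2
  count=19, idx=3, p=3
  count=20, idx=3, p=4
  count=21, idx=4, p=0
  count=22, idx=4, p=1
  count=23, idx=4, p=2
  count=24, idx=4, p=3
  count=25, idx=4, p=4

Final answer: 25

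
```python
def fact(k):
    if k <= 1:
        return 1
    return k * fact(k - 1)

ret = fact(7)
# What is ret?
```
Call trace:
fact(k=7)
  fact(k=6)
    fact(k=5)
      fact(k=4)
        fact(k=3)
          fact(k=2)
            fact(k=1)
            -> return 1
          -> return 2
        -> return 6
      -> return 24
    -> return 120
  -> return 720
-> return 5040

Final answer: 5040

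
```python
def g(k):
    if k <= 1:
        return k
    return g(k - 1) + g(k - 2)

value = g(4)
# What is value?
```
Call trace (a repeated sub-call is expanded the first time; later identical calls just restate its return value):
g(k=4)
  g(k=3)
    g(k=2)
      g(k=1)
      -> return 1
      g(k=0)
      -> return 0
    -> return 1
    g(k=1)
    -> return 1
  -> return 2
  g(k=2) -> return 1  (same call as traced above)
-> return 3

Final answer: 3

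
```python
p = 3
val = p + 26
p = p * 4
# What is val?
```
Trace:
  p=3
  p=3, val=29
  p=12, val=29

Final answer: 29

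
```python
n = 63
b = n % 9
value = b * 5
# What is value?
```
Trace:
  n=63
  n=63, b=0
  n=63, b=0, value=0

Final answer: 0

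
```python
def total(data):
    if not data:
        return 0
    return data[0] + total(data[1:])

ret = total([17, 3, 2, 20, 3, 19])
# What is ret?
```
Call trace:
total(data=[17, 3, 2, 20, 3, 19])
  total(data=[3, 2, 20, 3, 19])
    total(data=[2, 20, 3, 19])
      total(data=[20, 3, 19])
        total(data=[3, 19])
          total(data=[19])
            total(data=[])
            -> return 0
          -> return 19
        -> return 22
      -> return 42
    -> return 44
  -> return 47
-> return 64

Final answer: 64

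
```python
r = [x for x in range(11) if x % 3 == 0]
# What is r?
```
Trace:
  x=0
  x=1
  x=2
  x=3
  x=4
  x=5
  x=6
  x=7
  x=8
  x=9
  x=10
  r=[0, 3, 6, 9]

Final answer: [0, 3, 6, 9]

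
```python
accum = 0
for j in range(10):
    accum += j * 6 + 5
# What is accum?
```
Trace:
  accum=0
  accum=5, j=0
  accum=16, j=1
  accum=33, j=2
  accum=56, j=3
  accum=85, j=4
  accum=120, j=5
  accum=161, j=6
  accum=208, j=7
  accum=261, j=8
  accum=320, j=9

Final answer: 320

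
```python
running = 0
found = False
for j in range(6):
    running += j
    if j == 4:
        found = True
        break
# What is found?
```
Trace:
  running=0
  running=0, found=False
  running=0, found=False, j=0
  running=1, found=False, j=1
  running=3, found=False, j=2
  running=6, found=False, j=3
  running=10, found=True, j=4

Final answer: True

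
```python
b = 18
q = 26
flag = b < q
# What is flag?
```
Trace:
  b=18
  b=18, q=26
  b=18, q=26, flag=True

Final answer: True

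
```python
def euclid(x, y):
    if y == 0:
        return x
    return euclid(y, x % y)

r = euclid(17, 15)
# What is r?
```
Call trace:
euclid(x=17, y=15)
  euclid(x=15, y=2)
    euclid(x=2, y=1)
      euclid(x=1, y=0)
      -> return 1
    -> return 1
  -> return 1
-> return 1

Final answer: 1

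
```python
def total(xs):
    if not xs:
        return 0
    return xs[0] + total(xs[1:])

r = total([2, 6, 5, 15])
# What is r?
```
Call trace:
total(xs=[2, 6, 5, 15])
  total(xs=[6, 5, 15])
    total(xs=[5, 15])
      total(xs=[15])
        total(xs=[])
        -> return 0
      -> return 15
    -> return 20
  -> return 26
-> return 28

Final answer: 28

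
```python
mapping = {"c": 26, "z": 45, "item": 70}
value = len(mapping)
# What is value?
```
Trace:
  mapping={'c': 26, 'z': 45, 'item': 70}
  mapping={'c': 26, 'z': 45, 'item': 70}, value=3

Final answer: 3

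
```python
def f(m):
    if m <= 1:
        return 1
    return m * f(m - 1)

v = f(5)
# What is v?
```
Call trace:
f(m=5)
  f(m=4)
    f(m=3)
      f(m=2)
        f(m=1)
        -> return 1
      -> return 2
    -> return 6
  -> return 24
-> return 120

Final answer: 120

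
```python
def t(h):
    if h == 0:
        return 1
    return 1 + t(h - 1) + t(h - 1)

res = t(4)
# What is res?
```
Call trace (a repeated sub-call is expanded the first time; later identical calls just restate its return value):
t(h=4)
  t(h=3)
    t(h=2)
      t(h=1)
        t(h=0)
        -> return 1
        t(h=0)
        -> return 1
      -> return 3
      t(h=1) -> return 3  (same call as traced above)
    -> return 7
    t(h=2) -> return 7  (same call as traced above)
  -> return 15
  t(h=3) -> return 15  (same call as traced above)
-> return 31

Final answer: 31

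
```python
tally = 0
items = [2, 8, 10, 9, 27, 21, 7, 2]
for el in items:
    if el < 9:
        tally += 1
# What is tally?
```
Trace:
  tally=0
  tally=1, el=2
  tally=2, el=8
  tally=2, el=10
  tally=2, el=9
  tally=2, el=27
  tally=2, el=21
  tally=3, el=7
  tally=4, el=2

Final answer: 4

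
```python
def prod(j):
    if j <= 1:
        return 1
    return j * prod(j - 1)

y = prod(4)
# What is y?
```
Call trace:
prod(j=4)
  prod(j=3)
    prod(j=2)
      prod(j=1)
      -> return 1
    -> return 2
  -> return 6
-> return 24

Final answer: 24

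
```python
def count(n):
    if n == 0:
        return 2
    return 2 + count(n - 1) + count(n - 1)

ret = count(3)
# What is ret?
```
Call trace (a repeated sub-call is expanded the first time; later identical calls just restate its return value):
count(n=3)
  count(n=2)
    count(n=1)
      count(n=0)
      -> return 2
      count(n=0)
      -> return 2
    -> return 6
    count(n=1) -> return 6  (same call as traced above)
  -> return 14
  count(n=2) -> return 14  (same call as traced above)
-> return 30

Final answer: 30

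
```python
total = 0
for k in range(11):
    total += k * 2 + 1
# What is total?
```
Trace:
  total=0
  total=1, k=0
  total=4, k=1
  total=9, k=2
  total=16, k=3
  total=25, k=4
  total=36, k=5
  total=49, k=6
  total=64, k=7
  total=81, k=8
  total=100, k=9
  total=121, k=10

Final answer: 121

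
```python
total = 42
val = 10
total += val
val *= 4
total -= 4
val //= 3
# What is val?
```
Trace:
  total=42
  total=42, val=10
  total=52, val=10
  total=52, val=40
  total=48, val=40
  total=48, val=13

Final answer: 13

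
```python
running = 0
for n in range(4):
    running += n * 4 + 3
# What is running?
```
Trace:
  running=0
  running=3, n=0
  running=10, n=1
  running=21, n=2
  running=36, n=3

Final answer: 36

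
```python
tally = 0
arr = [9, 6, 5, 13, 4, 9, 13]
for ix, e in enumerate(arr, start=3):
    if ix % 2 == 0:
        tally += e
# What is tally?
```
Trace:
  tally=0
  tally=0, ix=3, e=9
  tally=6, ix=4, e=6
  tally=6, ix=5, e=5
  tally=19, ix=6, e=13
  tally=19, ix=7, e=4
  tally=28, ix=8, e=9
  tally=28, ix=9, e=13

Final answer: 28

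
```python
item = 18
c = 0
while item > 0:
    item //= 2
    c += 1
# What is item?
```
Trace:
  item=18
  item=18, c=0
  item=9, c=1
  item=4, c=2
  item=2, c=3
  item=1, c=4
  item=0, c=5

Final answer: 0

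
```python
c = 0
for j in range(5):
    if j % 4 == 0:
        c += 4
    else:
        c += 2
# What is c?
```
Trace:
  c=0
  c=4, j=0
  c=6, j=1
  c=8, j=2
  c=10, j=3
  c=14, j=4

Final answer: 14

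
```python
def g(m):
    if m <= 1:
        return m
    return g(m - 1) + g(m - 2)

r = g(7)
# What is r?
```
Call trace (a repeated sub-call is expanded the first time; later identical calls just restate its return value):
g(m=7)
  g(m=6)
    g(m=5)
      g(m=4)
        g(m=3)
          g(m=2)
            g(m=1)
            -> return 1
            g(m=0)
            -> return 0
          -> return 1
          g(m=1)
          -> return 1
        -> return 2
        g(m=2) -> return 1  (same call as traced above)
      -> return 3
      g(m=3) -> return 2  (same call as traced above)
    -> return 5
    g(m=4) -> return 3  (same call as traced above)
  -> return 8
  g(m=5) -> return 5  (same call as traced above)
-> return 13

Final answer: 13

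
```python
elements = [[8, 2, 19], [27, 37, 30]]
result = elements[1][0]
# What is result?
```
Trace:
  elements=[[8, 2, 19], [27, 37, 30]]
  elements=[[8, 2, 19], [27, 37, 30]], result=27

Final answer: 27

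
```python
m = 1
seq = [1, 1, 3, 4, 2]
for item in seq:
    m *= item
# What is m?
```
Trace:
  m=1
  m=1, item=1
  m=1, item=1
  m=3, item=3
  m=12, item=4
  m=24, item=2

Final answer: 24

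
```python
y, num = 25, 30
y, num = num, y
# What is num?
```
Trace:
  y=25, num=30
  y=30, num=25

Final answer: 25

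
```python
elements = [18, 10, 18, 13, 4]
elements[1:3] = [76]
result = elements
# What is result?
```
Trace:
  elements=[18, 10, 18, 13, 4]
  elements=[18, 76, 13, 4]
  elements=[18, 76, 13, 4], result=[18, 76, 13, 4]

Final answer: [18, 76, 13, 4]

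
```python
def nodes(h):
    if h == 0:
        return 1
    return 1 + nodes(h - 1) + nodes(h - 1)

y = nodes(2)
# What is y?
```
Call trace (a repeated sub-call is expanded the first time; later identical calls just restate its return value):
nodes(h=2)
  nodes(h=1)
    nodes(h=0)
    -> return 1
    nodes(h=0)
    -> return 1
  -> return 3
  nodes(h=1) -> return 3  (same call as traced above)
-> return 7

Final answer: 7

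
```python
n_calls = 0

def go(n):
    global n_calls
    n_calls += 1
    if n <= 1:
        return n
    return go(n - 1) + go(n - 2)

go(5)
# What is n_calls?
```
Call trace (a repeated sub-call is expanded the first time; later identical calls just restate its return value):
go(n=5)
  go(n=4)
    go(n=3)
      go(n=2)
        go(n=1)
        -> return 1
        go(n=0)
        -> return 0
      -> return 1
      go(n=1)
      -> return 1
    -> return 2
    go(n=2) -> return 1  (same call as traced above)
  -> return 3
  go(n=3) -> return 2  (same call as traced above)
-> return 5

n_calls is incremented once per call, so count the calls in each subtree. Let C(n) = number of calls made by go(n).
C(0) = C(1) = 1 (base case, no recursion); C(n) = 1 + C(n - 1) + C(n - 2) otherwise.
C(2) = 1 + C(1) + C(0) = 1 + 1 + 1 = 3
C(3) = 1 + C(2) + C(1) = 1 + 3 + 1 = 5
C(4) = 1 + C(3) + C(2) = 1 + 5 + 3 = 9
C(5) = 1 + C(4) + C(3) = 1 + 9 + 5 = 15
n_calls = C(5) = 15

Final answer: 15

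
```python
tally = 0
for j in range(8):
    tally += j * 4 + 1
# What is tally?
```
Trace:
  tally=0
  tally=1, j=0
  tally=6, j=1
  tally=15, j=2
  tally=28, j=3
  tally=45, j=4
  tally=66, j=5
  tally=91, j=6
  tally=120, j=7

Final answer: 120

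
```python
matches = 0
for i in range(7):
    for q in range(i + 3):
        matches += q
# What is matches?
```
Trace:
  matches=0
  matches=0, i=0, q=0
  matches=1, i=0, q=1
  matches=3, i=0, q=2
  matches=3, i=1, q=0
  matches=4, i=1, q=1
  matches=6, i=1, q=2
  matches=9, i=1, q=3
  matches=9, i=2, q=0
  matches=10, i=2, q=1
  matches=12, i=2, q=2
  matches=15, i=2, q=3
  matches=19, i=2, q=4
  matches=19, i=3, q=0
  matches=20, i=3, q=1
  matches=22, i=3, q=2
  matches=25, i=3, q=3
  matches=29, i=3, q=4
  matches=34, i=3, q=5
  matches=34, i=4, q=0
  matches=35, i=4, q=1
  matches=37, i=4, q=2
  matches=40, i=4, q=3
  matches=44, i=4, q=4
  matches=49, i=4, q=5
  matches=55, i=4, q=6
  matches=55, i=5, q=0
  matches=56, i=5, q=1
  matches=58, i=5, q=2
  matches=61, i=5, q=3
  matches=65, i=5, q=4
  matches=70, i=5, q=5
  matches=76, i=5, q=6
  matches=83, i=5, q=7
  matches=83, i=6, q=0
  matches=84, i=6, q=1
  matches=86, i=6, q=2
  matches=89, i=6, q=3
  matches=93, i=6, q=4
  matches=98, i=6, q=5
  matches=104, i=6, q=6
  matches=111, i=6, q=7
  matches=119, i=6, q=8

Final answer: 119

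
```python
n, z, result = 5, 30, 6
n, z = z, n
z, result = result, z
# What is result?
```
Trace:
  n=5, z=30, result=6
  n=30, z=5, result=6
  n=30, z=6, result=5

Final answer: 5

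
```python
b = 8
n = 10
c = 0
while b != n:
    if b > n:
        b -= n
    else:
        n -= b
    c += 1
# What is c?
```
Trace:
  b=8
  b=8, n=10
  b=8, n=10, c=0
  b=8, n=2, c=1
  b=6, n=2, c=2
  b=4, n=2, c=3
  b=2, n=2, c=4

Final answer: 4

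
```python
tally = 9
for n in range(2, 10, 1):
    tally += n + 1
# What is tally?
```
Trace:
  tally=9
  tally=12, n=2
  tally=16, n=3
  tally=21, n=4
  tally=27, n=5
  tally=34, n=6
  tally=42, n=7
  tally=51, n=8
  tally=61, n=9

Final answer: 61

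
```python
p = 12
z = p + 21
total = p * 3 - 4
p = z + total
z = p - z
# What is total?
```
Trace:
  p=12
  p=12, z=33
  p=12, z=33, total=32
  p=65, z=33, total=32
  p=65, z=32, total=32

Final answer: 32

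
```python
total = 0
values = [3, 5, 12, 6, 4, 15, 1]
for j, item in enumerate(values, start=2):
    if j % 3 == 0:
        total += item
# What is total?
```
Trace:
  total=0
  total=0, j=2, item=3
  total=5, j=3, item=5
  total=5, j=4, item=12
  total=5, j=5, item=6
  total=9, j=6, item=4
  total=9, j=7, item=15
  total=9, j=8, item=1

Final answer: 9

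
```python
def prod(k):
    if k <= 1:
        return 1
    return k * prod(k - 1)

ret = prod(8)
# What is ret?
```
Call trace:
prod(k=8)
  prod(k=7)
    prod(k=6)
      prod(k=5)
        prod(k=4)
          prod(k=3)
            prod(k=2)
              prod(k=1)
              -> return 1
            -> return 2
          -> return 6
        -> return 24
      -> return 120
    -> return 720
  -> return 5040
-> return 40320

Final answer: 40320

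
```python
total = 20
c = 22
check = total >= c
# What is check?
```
Trace:
  total=20
  total=20, c=22
  total=20, c=22, check=False

Final answer: False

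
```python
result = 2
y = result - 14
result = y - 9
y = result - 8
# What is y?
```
Trace:
  result=2
  result=2, y=-12
  result=-21, y=-12
  result=-21, y=-29

Final answer: -29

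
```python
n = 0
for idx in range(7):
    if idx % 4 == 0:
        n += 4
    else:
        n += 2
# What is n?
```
Trace:
  n=0
  n=4, idx=0
  n=6, idx=1
  n=8, idx=2
  n=10, idx=3
  n=14, idx=4
  n=16, idx=5
  n=18, idx=6

Final answer: 18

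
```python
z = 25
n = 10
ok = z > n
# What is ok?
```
Trace:
  z=25
  z=25, n=10
  z=25, n=10, ok=True

Final answer: True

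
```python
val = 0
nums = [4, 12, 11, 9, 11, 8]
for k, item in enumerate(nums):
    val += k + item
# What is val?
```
Trace:
  val=0
  val=4, k=0, item=4
  val=17, k=1, item=12
  val=30, k=2, item=11
  val=42, k=3, item=9
  val=57, k=4, item=11
  val=70, k=5, item=8

Final answer: 70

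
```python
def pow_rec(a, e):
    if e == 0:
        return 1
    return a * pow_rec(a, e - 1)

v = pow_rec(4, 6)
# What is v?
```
Call trace:
pow_rec(a=4, e=6)
  pow_rec(a=4, e=5)
    pow_rec(a=4, e=4)
      pow_rec(a=4, e=3)
        pow_rec(a=4, e=2)
          pow_rec(a=4, e=1)
            pow_rec(a=4, e=0)
            -> return 1
          -> return 4
        -> return 16
      -> return 64
    -> return 256
  -> return 1024
-> return 4096

Final answer: 4096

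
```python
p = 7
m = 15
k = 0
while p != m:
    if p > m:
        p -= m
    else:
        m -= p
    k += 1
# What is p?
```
Trace:
  p=7
  p=7, m=15
  p=7, m=15, k=0
  p=7, m=8, k=1
  p=7, m=1, k=2
  p=6, m=1, k=3
  p=5, m=1, k=4
  p=4, m=1, k=5
  p=3, m=1, k=6
  p=2, m=1, k=7
  p=1, m=1, k=8

Final answer: 1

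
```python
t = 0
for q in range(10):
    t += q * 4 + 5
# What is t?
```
Trace:
  t=0
  t=5, q=0
  t=14, q=1
  t=27, q=2
  t=44, q=3
  t=65, q=4
  t=90, q=5
  t=119, q=6
  t=152, q=7
  t=189, q=8
  t=230, q=9

Final answer: 230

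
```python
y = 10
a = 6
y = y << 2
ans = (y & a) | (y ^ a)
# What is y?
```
Trace:
  y=10
  y=10, a=6
  y=40, a=6
  y=40, a=6, ans=46

Final answer: 40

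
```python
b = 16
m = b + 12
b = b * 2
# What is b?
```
Trace:
  b=16
  b=16, m=28
  b=32, m=28

Final answer: 32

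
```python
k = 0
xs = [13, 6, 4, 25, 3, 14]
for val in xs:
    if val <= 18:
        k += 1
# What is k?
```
Trace:
  k=0
  k=1, val=13
  k=2, val=6
  k=3, val=4
  k=3, val=25
  k=4, val=3
  k=5, val=14

Final answer: 5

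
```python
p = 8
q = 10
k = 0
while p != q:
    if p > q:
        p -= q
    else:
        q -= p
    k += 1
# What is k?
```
Trace:
  p=8
  p=8, q=10
  p=8, q=10, k=0
  p=8, q=2, k=1
  p=6, q=2, k=2
  p=4, q=2, k=3
  p=2, q=2, k=4

Final answer: 4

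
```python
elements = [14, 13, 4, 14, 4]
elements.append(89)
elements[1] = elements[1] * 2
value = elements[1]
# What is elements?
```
Trace:
  elements=[14, 13, 4, 14, 4]
  elements=[14, 13, 4, 14, 4, 89]
  elements=[14, 26, 4, 14, 4, 89]
  elements=[14, 26, 4, 14, 4, 89], value=26

Final answer: [14, 26, 4, 14, 4, 89]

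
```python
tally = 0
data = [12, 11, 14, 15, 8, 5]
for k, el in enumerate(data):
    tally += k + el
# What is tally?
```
Trace:
  tally=0
  tally=12, k=0, el=12
  tally=24, k=1, el=11
  tally=40, k=2, el=14
  tally=58, k=3, el=15
  tally=70, k=4, el=8
  tally=80, k=5, el=5

Final answer: 80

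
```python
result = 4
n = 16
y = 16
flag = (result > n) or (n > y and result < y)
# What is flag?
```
Trace:
  result=4
  result=4, n=16
  result=4, n=16, y=16
  result=4, n=16, y=16, flag=False

Final answer: False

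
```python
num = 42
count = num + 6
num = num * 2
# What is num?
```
Trace:
  num=42
  num=42, count=48
  num=84, count=48

Final answer: 84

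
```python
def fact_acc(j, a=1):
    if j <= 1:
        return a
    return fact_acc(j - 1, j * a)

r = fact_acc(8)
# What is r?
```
Call trace:
fact_acc(j=8, a=1)
  fact_acc(j=7, a=8)
    fact_acc(j=6, a=56)
      fact_acc(j=5, a=336)
        fact_acc(j=4, a=1680)
          fact_acc(j=3, a=6720)
            fact_acc(j=2, a=20160)
              fact_acc(j=1, a=40320)
              -> return 40320
            -> return 40320
          -> return 40320
        -> return 40320
      -> return 40320
    -> return 40320
  -> return 40320
-> return 40320

Final answer: 40320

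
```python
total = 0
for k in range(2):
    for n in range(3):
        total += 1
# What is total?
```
Trace:
  total=0
  total=1, k=0, n=0
  total=2, k=0, n=1
  total=3, k=0, n=2
  total=4, k=1, n=0
  total=5, k=1, n=1
  total=6, k=1, n=2

Final answer: 6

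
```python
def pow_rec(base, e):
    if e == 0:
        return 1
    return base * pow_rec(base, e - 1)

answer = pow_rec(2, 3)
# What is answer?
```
Call trace:
pow_rec(base=2, e=3)
  pow_rec(base=2, e=2)
    pow_rec(base=2, e=1)
      pow_rec(base=2, e=0)
      -> return 1
    -> return 2
  -> return 4
-> return 8

Final answer: 8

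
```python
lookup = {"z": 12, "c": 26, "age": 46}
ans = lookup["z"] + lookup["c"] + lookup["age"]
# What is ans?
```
Trace:
  lookup={'z': 12, 'c': 26, 'age': 46}
  lookup={'z': 12, 'c': 26, 'age': 46}, ans=84

Final answer: 84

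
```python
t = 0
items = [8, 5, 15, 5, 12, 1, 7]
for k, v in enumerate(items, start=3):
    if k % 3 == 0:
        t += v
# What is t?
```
Trace:
  t=0
  t=8, k=3, v=8
  t=8, k=4, v=5
  t=8, k=5, v=15
  t=13, k=6, v=5
  t=13, k=7, v=12
  t=13, k=8, v=1
  t=20, k=9, v=7

Final answer: 20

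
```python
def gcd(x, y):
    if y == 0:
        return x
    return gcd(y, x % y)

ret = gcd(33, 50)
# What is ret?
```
Call trace:
gcd(x=33, y=50)
  gcd(x=50, y=33)
    gcd(x=33, y=17)
      gcd(x=17, y=16)
        gcd(x=16, y=1)
          gcd(x=1, y=0)
          -> return 1
        -> return 1
      -> return 1
    -> return 1
  -> return 1
-> return 1

Final answer: 1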